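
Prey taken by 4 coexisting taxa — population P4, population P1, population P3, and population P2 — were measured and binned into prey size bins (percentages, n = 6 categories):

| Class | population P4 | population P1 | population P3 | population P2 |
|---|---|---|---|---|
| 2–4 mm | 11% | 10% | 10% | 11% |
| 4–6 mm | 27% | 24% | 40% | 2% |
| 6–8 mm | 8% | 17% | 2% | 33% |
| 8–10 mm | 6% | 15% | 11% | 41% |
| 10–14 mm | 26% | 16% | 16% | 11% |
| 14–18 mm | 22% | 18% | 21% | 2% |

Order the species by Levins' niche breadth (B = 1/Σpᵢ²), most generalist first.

Convert percentages to proportions (divide by 100).
Σp_P4ᵢ² = 0.11² + 0.27² + 0.08² + 0.06² + 0.26² + 0.22² = 0.0121 + 0.0729 + 0.0064 + 0.0036 + 0.0676 + 0.0484 = 0.2110
B_P4 = 1 / 0.2110 = 4.7393
Σp_P1ᵢ² = 0.10² + 0.24² + 0.17² + 0.15² + 0.16² + 0.18² = 0.0100 + 0.0576 + 0.0289 + 0.0225 + 0.0256 + 0.0324 = 0.1770
B_P1 = 1 / 0.1770 = 5.6497
Σp_P3ᵢ² = 0.10² + 0.40² + 0.02² + 0.11² + 0.16² + 0.21² = 0.0100 + 0.1600 + 0.0004 + 0.0121 + 0.0256 + 0.0441 = 0.2522
B_P3 = 1 / 0.2522 = 3.9651
Σp_P2ᵢ² = 0.11² + 0.02² + 0.33² + 0.41² + 0.11² + 0.02² = 0.0121 + 0.0004 + 0.1089 + 0.1681 + 0.0121 + 0.0004 = 0.3020
B_P2 = 1 / 0.3020 = 3.3113
Ranking by B (broadest → narrowest): population P1 (5.65) > population P4 (4.74) > population P3 (3.97) > population P2 (3.31)

population P1 > population P4 > population P3 > population P2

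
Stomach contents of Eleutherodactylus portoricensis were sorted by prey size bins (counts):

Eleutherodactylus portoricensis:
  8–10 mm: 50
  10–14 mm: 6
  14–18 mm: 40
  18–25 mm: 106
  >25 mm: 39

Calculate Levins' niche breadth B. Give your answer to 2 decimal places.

Proportions for Eleutherodactylus portoricensis (n=241): 50/241=0.2075, 6/241=0.0249, 40/241=0.1660, 106/241=0.4398, 39/241=0.1618
Σpᵢ² = 0.2075² + 0.0249² + 0.1660² + 0.4398² + 0.1618² = 0.043056 + 0.000620 + 0.027556 + 0.193424 + 0.026179 = 0.290835
B = 1 / 0.290835 = 3.4384

3.44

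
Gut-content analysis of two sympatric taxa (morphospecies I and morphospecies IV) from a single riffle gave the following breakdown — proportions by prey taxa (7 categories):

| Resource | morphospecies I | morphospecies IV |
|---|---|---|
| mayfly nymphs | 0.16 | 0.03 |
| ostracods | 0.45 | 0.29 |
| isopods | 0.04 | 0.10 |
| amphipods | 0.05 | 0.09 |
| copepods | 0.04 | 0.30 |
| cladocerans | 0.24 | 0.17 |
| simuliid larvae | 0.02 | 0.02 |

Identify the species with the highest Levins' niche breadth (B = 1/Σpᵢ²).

Σp_Iᵢ² = 0.16² + 0.45² + 0.04² + 0.05² + 0.04² + 0.24² + 0.02² = 0.0256 + 0.2025 + 0.0016 + 0.0025 + 0.0016 + 0.0576 + 0.0004 = 0.2918
B_I = 1 / 0.2918 = 3.4270
Σp_IVᵢ² = 0.03² + 0.29² + 0.10² + 0.09² + 0.30² + 0.17² + 0.02² = 0.0009 + 0.0841 + 0.0100 + 0.0081 + 0.0900 + 0.0289 + 0.0004 = 0.2224
B_IV = 1 / 0.2224 = 4.4964
Highest B → broadest niche (most generalist): morphospecies IV (B = 4.50).

morphospecies IV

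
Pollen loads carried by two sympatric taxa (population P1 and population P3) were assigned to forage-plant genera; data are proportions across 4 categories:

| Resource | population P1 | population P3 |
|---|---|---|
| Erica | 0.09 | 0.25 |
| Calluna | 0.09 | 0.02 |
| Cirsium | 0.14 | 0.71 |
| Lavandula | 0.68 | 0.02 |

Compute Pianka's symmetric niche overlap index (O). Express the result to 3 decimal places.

0.258

Σ p₁ᵢp₂ᵢ = 0.0225 + 0.0018 + 0.0994 + 0.0136 = 0.1373
Σp_1ᵢ² = 0.09² + 0.09² + 0.14² + 0.68² = 0.0081 + 0.0081 + 0.0196 + 0.4624 = 0.4982
Σp_2ᵢ² = 0.25² + 0.02² + 0.71² + 0.02² = 0.0625 + 0.0004 + 0.5041 + 0.0004 = 0.5674
O = 0.1373 / √(0.4982 × 0.5674) = 0.1373 / 0.531675 = 0.25824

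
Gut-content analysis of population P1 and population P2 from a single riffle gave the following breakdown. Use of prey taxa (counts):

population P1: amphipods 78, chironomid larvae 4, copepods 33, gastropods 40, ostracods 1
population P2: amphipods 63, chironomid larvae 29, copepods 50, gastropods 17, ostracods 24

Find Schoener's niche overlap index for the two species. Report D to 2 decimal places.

0.68

Proportions for population P1 (n=156): 78/156=0.5000, 4/156=0.0256, 33/156=0.2115, 40/156=0.2564, 1/156=0.0064
Proportions for population P2 (n=183): 63/183=0.3443, 29/183=0.1585, 50/183=0.2732, 17/183=0.0929, 24/183=0.1311
Σ|p₁ᵢ − p₂ᵢ| = 0.1557 + 0.1329 + 0.0617 + 0.1635 + 0.1247 = 0.6385
D = 1 − ½ × 0.6385 = 1 − 0.31925 = 0.68075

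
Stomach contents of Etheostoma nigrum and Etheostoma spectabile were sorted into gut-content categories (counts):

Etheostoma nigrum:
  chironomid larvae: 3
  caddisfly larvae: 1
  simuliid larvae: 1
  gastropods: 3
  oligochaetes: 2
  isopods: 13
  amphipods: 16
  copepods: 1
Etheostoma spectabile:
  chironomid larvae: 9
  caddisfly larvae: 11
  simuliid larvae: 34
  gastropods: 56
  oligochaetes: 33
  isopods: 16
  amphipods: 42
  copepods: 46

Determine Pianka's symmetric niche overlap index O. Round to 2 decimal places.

0.59

Proportions for Etheostoma nigrum (n=40): 3/40=0.0750, 1/40=0.0250, 1/40=0.0250, 3/40=0.0750, 2/40=0.0500, 13/40=0.3250, 16/40=0.4000, 1/40=0.0250
Proportions for Etheostoma spectabile (n=247): 9/247=0.0364, 11/247=0.0445, 34/247=0.1377, 56/247=0.2267, 33/247=0.1336, 16/247=0.0648, 42/247=0.1700, 46/247=0.1862
Σ p₁ᵢp₂ᵢ = 0.002730 + 0.001113 + 0.003443 + 0.017003 + 0.006680 + 0.021060 + 0.068000 + 0.004655 = 0.124684
Σp_1ᵢ² = 0.0750² + 0.0250² + 0.0250² + 0.0750² + 0.0500² + 0.3250² + 0.4000² + 0.0250² = 0.005625 + 0.000625 + 0.000625 + 0.005625 + 0.002500 + 0.105625 + 0.160000 + 0.000625 = 0.281250
Σp_2ᵢ² = 0.0364² + 0.0445² + 0.1377² + 0.2267² + 0.1336² + 0.0648² + 0.1700² + 0.1862² = 0.001325 + 0.001980 + 0.018961 + 0.051393 + 0.017849 + 0.004199 + 0.028900 + 0.034670 = 0.159277
O = 0.124684 / √(0.281250 × 0.159277) = 0.124684 / 0.2116522 = 0.5891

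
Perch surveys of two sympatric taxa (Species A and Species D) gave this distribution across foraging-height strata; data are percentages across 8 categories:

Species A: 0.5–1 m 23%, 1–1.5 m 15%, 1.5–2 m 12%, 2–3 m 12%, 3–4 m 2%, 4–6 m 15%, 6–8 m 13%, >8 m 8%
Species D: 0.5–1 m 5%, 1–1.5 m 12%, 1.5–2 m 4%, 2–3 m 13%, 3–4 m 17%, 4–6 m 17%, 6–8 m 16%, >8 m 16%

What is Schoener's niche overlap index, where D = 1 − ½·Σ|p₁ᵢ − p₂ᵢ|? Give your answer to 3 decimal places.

Convert percentages to proportions (divide by 100).
Σ|p₁ᵢ − p₂ᵢ| = 0.18 + 0.03 + 0.08 + 0.01 + 0.15 + 0.02 + 0.03 + 0.08 = 0.58
D = 1 − ½ × 0.58 = 1 − 0.290 = 0.71000

0.710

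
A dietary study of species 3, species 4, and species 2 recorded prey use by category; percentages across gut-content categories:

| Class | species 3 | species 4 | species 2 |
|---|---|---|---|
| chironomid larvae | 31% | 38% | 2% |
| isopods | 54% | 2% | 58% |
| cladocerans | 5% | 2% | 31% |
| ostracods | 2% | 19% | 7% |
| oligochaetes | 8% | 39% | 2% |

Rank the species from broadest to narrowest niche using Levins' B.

Convert percentages to proportions (divide by 100).
Σp_3ᵢ² = 0.31² + 0.54² + 0.05² + 0.02² + 0.08² = 0.0961 + 0.2916 + 0.0025 + 0.0004 + 0.0064 = 0.3970
B_3 = 1 / 0.3970 = 2.5189
Σp_4ᵢ² = 0.38² + 0.02² + 0.02² + 0.19² + 0.39² = 0.1444 + 0.0004 + 0.0004 + 0.0361 + 0.1521 = 0.3334
B_4 = 1 / 0.3334 = 2.9994
Σp_2ᵢ² = 0.02² + 0.58² + 0.31² + 0.07² + 0.02² = 0.0004 + 0.3364 + 0.0961 + 0.0049 + 0.0004 = 0.4382
B_2 = 1 / 0.4382 = 2.2821
Ranking by B (broadest → narrowest): species 4 (3.00) > species 3 (2.52) > species 2 (2.28)

species 4 > species 3 > species 2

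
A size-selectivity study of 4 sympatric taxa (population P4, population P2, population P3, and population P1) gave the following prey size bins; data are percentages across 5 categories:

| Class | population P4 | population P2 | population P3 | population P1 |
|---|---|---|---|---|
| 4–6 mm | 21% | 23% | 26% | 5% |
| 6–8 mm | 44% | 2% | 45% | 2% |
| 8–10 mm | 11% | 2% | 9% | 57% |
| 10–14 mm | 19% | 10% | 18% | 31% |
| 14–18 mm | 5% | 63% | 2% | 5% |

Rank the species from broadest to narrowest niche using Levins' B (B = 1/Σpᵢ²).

Convert percentages to proportions (divide by 100).
Σp_P4ᵢ² = 0.21² + 0.44² + 0.11² + 0.19² + 0.05² = 0.0441 + 0.1936 + 0.0121 + 0.0361 + 0.0025 = 0.2884
B_P4 = 1 / 0.2884 = 3.4674
Σp_P2ᵢ² = 0.23² + 0.02² + 0.02² + 0.10² + 0.63² = 0.0529 + 0.0004 + 0.0004 + 0.0100 + 0.3969 = 0.4606
B_P2 = 1 / 0.4606 = 2.1711
Σp_P3ᵢ² = 0.26² + 0.45² + 0.09² + 0.18² + 0.02² = 0.0676 + 0.2025 + 0.0081 + 0.0324 + 0.0004 = 0.3110
B_P3 = 1 / 0.3110 = 3.2154
Σp_P1ᵢ² = 0.05² + 0.02² + 0.57² + 0.31² + 0.05² = 0.0025 + 0.0004 + 0.3249 + 0.0961 + 0.0025 = 0.4264
B_P1 = 1 / 0.4264 = 2.3452
Ranking by B (broadest → narrowest): population P4 (3.47) > population P3 (3.22) > population P1 (2.35) > population P2 (2.17)

population P4 > population P3 > population P1 > population P2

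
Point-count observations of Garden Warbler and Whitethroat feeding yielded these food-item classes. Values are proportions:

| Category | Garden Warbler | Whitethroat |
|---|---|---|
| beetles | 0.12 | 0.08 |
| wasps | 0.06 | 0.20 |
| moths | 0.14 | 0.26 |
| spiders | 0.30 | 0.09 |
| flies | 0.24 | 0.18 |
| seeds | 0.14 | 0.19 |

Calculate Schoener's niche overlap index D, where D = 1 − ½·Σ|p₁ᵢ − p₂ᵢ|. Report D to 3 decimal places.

Σ|p₁ᵢ − p₂ᵢ| = 0.04 + 0.14 + 0.12 + 0.21 + 0.06 + 0.05 = 0.62
D = 1 − ½ × 0.62 = 1 − 0.310 = 0.69000

0.690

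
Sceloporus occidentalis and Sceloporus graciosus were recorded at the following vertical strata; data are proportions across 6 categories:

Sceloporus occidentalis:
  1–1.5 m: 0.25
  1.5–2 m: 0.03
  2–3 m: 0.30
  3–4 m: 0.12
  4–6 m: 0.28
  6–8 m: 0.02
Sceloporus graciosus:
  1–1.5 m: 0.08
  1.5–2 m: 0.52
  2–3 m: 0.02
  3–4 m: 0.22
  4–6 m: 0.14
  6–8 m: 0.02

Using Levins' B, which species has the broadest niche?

Σp_occiᵢ² = 0.25² + 0.03² + 0.30² + 0.12² + 0.28² + 0.02² = 0.0625 + 0.0009 + 0.0900 + 0.0144 + 0.0784 + 0.0004 = 0.2466
B_occi = 1 / 0.2466 = 4.0552
Σp_gracᵢ² = 0.08² + 0.52² + 0.02² + 0.22² + 0.14² + 0.02² = 0.0064 + 0.2704 + 0.0004 + 0.0484 + 0.0196 + 0.0004 = 0.3456
B_grac = 1 / 0.3456 = 2.8935
Highest B → broadest niche (most generalist): Sceloporus occidentalis (B = 4.06).

Sceloporus occidentalis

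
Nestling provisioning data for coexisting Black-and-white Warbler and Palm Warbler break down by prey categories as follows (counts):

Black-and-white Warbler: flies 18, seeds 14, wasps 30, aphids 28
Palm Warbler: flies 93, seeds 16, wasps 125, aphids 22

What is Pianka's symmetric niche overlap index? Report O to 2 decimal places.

Proportions for Black-and-white Warbler (n=90): 18/90=0.2000, 14/90=0.1556, 30/90=0.3333, 28/90=0.3111
Proportions for Palm Warbler (n=256): 93/256=0.3633, 16/256=0.0625, 125/256=0.4883, 22/256=0.0859
Σ p₁ᵢp₂ᵢ = 0.072660 + 0.009725 + 0.162750 + 0.026723 = 0.271858
Σp_1ᵢ² = 0.2000² + 0.1556² + 0.3333² + 0.3111² = 0.040000 + 0.024211 + 0.111089 + 0.096783 = 0.272083
Σp_2ᵢ² = 0.3633² + 0.0625² + 0.4883² + 0.0859² = 0.131987 + 0.003906 + 0.238437 + 0.007379 = 0.381709
O = 0.271858 / √(0.272083 × 0.381709) = 0.271858 / 0.3222678 = 0.8436

0.84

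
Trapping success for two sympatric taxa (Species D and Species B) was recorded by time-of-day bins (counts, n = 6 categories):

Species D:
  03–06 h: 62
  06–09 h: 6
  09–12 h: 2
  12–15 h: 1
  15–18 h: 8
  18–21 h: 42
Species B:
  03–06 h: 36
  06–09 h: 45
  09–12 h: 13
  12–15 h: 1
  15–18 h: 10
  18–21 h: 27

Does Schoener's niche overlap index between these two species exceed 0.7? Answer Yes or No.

No

Proportions for Species D (n=121): 62/121=0.5124, 6/121=0.0496, 2/121=0.0165, 1/121=0.0083, 8/121=0.0661, 42/121=0.3471
Proportions for Species B (n=132): 36/132=0.2727, 45/132=0.3409, 13/132=0.0985, 1/132=0.0076, 10/132=0.0758, 27/132=0.2045
Σ|p₁ᵢ − p₂ᵢ| = 0.2397 + 0.2913 + 0.0820 + 0.0007 + 0.0097 + 0.1426 = 0.7660
D = 1 − ½ × 0.7660 = 1 − 0.38300 = 0.61700
D = 0.61700 < 0.7 → No.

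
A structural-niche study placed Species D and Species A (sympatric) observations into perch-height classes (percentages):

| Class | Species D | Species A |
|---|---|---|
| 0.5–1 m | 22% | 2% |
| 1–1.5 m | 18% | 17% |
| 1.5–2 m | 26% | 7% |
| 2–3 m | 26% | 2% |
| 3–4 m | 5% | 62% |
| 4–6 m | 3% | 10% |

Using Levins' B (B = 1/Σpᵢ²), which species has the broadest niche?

Convert percentages to proportions (divide by 100).
Σp_Dᵢ² = 0.22² + 0.18² + 0.26² + 0.26² + 0.05² + 0.03² = 0.0484 + 0.0324 + 0.0676 + 0.0676 + 0.0025 + 0.0009 = 0.2194
B_D = 1 / 0.2194 = 4.5579
Σp_Aᵢ² = 0.02² + 0.17² + 0.07² + 0.02² + 0.62² + 0.10² = 0.0004 + 0.0289 + 0.0049 + 0.0004 + 0.3844 + 0.0100 = 0.4290
B_A = 1 / 0.4290 = 2.3310
Highest B → broadest niche (most generalist): Species D (B = 4.56).

Species D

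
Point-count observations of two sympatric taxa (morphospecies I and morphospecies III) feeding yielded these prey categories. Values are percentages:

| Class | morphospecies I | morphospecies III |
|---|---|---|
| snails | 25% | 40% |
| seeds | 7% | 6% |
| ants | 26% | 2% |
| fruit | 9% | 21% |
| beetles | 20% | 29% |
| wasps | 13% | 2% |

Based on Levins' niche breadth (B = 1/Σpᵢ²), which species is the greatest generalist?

morphospecies I

Convert percentages to proportions (divide by 100).
Σp_Iᵢ² = 0.25² + 0.07² + 0.26² + 0.09² + 0.20² + 0.13² = 0.0625 + 0.0049 + 0.0676 + 0.0081 + 0.0400 + 0.0169 = 0.2000
B_I = 1 / 0.2000 = 5.0000
Σp_IIIᵢ² = 0.40² + 0.06² + 0.02² + 0.21² + 0.29² + 0.02² = 0.1600 + 0.0036 + 0.0004 + 0.0441 + 0.0841 + 0.0004 = 0.2926
B_III = 1 / 0.2926 = 3.4176
Highest B → broadest niche (most generalist): morphospecies I (B = 5.00).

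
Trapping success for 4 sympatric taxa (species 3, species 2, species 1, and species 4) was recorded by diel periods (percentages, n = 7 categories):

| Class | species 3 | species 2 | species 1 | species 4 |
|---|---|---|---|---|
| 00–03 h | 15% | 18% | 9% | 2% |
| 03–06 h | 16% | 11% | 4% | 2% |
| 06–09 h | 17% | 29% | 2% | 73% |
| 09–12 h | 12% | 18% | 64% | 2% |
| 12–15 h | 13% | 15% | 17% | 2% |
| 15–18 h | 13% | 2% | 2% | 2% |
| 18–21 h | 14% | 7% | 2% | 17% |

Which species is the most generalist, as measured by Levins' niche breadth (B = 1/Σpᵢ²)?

species 3

Convert percentages to proportions (divide by 100).
Σp_3ᵢ² = 0.15² + 0.16² + 0.17² + 0.12² + 0.13² + 0.13² + 0.14² = 0.0225 + 0.0256 + 0.0289 + 0.0144 + 0.0169 + 0.0169 + 0.0196 = 0.1448
B_3 = 1 / 0.1448 = 6.9061
Σp_2ᵢ² = 0.18² + 0.11² + 0.29² + 0.18² + 0.15² + 0.02² + 0.07² = 0.0324 + 0.0121 + 0.0841 + 0.0324 + 0.0225 + 0.0004 + 0.0049 = 0.1888
B_2 = 1 / 0.1888 = 5.2966
Σp_1ᵢ² = 0.09² + 0.04² + 0.02² + 0.64² + 0.17² + 0.02² + 0.02² = 0.0081 + 0.0016 + 0.0004 + 0.4096 + 0.0289 + 0.0004 + 0.0004 = 0.4494
B_1 = 1 / 0.4494 = 2.2252
Σp_4ᵢ² = 0.02² + 0.02² + 0.73² + 0.02² + 0.02² + 0.02² + 0.17² = 0.0004 + 0.0004 + 0.5329 + 0.0004 + 0.0004 + 0.0004 + 0.0289 = 0.5638
B_4 = 1 / 0.5638 = 1.7737
Highest B → broadest niche (most generalist): species 3 (B = 6.91).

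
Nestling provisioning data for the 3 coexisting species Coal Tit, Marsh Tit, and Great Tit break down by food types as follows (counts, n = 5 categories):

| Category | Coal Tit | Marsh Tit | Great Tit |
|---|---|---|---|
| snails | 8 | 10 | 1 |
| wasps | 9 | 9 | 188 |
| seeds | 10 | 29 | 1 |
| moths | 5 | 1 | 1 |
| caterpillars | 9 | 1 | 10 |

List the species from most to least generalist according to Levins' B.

Coal Tit > Marsh Tit > Great Tit

Proportions for Coal Tit (n=41): 8/41=0.1951, 9/41=0.2195, 10/41=0.2439, 5/41=0.1220, 9/41=0.2195
Proportions for Marsh Tit (n=50): 10/50=0.2000, 9/50=0.1800, 29/50=0.5800, 1/50=0.0200, 1/50=0.0200
Proportions for Great Tit (n=201): 1/201=0.0050, 188/201=0.9353, 1/201=0.0050, 1/201=0.0050, 10/201=0.0498
Σp_Coalᵢ² = 0.1951² + 0.2195² + 0.2439² + 0.1220² + 0.2195² = 0.038064 + 0.048180 + 0.059487 + 0.014884 + 0.048180 = 0.208795
B_Coal = 1 / 0.208795 = 4.7894
Σp_Marsᵢ² = 0.2000² + 0.1800² + 0.5800² + 0.0200² + 0.0200² = 0.040000 + 0.032400 + 0.336400 + 0.000400 + 0.000400 = 0.409600
B_Mars = 1 / 0.409600 = 2.4414
Σp_Greaᵢ² = 0.0050² + 0.9353² + 0.0050² + 0.0050² + 0.0498² = 0.000025 + 0.874786 + 0.000025 + 0.000025 + 0.002480 = 0.877341
B_Grea = 1 / 0.877341 = 1.1398
Ranking by B (broadest → narrowest): Coal Tit (4.79) > Marsh Tit (2.44) > Great Tit (1.14)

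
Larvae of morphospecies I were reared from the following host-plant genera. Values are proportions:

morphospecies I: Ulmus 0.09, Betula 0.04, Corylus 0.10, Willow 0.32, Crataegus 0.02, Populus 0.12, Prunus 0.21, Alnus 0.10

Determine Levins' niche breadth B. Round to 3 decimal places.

Σpᵢ² = 0.09² + 0.04² + 0.10² + 0.32² + 0.02² + 0.12² + 0.21² + 0.10² = 0.0081 + 0.0016 + 0.0100 + 0.1024 + 0.0004 + 0.0144 + 0.0441 + 0.0100 = 0.1910
B = 1 / 0.1910 = 5.23560

5.236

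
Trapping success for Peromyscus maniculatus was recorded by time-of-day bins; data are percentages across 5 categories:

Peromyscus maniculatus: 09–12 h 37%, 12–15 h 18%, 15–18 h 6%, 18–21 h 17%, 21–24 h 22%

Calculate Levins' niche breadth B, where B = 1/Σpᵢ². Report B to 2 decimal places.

Convert percentages to proportions (divide by 100).
Σpᵢ² = 0.37² + 0.18² + 0.06² + 0.17² + 0.22² = 0.1369 + 0.0324 + 0.0036 + 0.0289 + 0.0484 = 0.2502
B = 1 / 0.2502 = 3.9968

4.00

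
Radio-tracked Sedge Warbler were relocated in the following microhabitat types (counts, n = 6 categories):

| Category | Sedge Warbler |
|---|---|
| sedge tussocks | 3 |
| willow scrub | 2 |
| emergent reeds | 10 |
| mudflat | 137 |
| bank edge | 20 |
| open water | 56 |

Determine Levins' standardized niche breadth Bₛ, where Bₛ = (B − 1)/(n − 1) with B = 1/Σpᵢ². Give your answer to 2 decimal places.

0.26

Proportions for Sedge Warbler (n=228): 3/228=0.0132, 2/228=0.0088, 10/228=0.0439, 137/228=0.6009, 20/228=0.0877, 56/228=0.2456
Σpᵢ² = 0.0132² + 0.0088² + 0.0439² + 0.6009² + 0.0877² + 0.2456² = 0.000174 + 0.000077 + 0.001927 + 0.361081 + 0.007691 + 0.060319 = 0.431269
B = 1 / 0.431269 = 2.3187
Bₛ = (B − 1)/(n − 1) = (2.3187 − 1)/(6 − 1) = 1.3187/5 = 0.2637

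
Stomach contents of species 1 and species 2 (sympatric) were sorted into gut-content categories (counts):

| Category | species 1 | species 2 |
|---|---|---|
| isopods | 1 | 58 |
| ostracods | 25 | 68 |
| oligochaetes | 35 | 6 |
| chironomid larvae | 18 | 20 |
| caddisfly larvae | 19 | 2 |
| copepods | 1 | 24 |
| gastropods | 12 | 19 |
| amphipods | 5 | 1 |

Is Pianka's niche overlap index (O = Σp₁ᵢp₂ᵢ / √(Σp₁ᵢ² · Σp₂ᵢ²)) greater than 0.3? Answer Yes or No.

Proportions for species 1 (n=116): 1/116=0.0086, 25/116=0.2155, 35/116=0.3017, 18/116=0.1552, 19/116=0.1638, 1/116=0.0086, 12/116=0.1034, 5/116=0.0431
Proportions for species 2 (n=198): 58/198=0.2929, 68/198=0.3434, 6/198=0.0303, 20/198=0.1010, 2/198=0.0101, 24/198=0.1212, 19/198=0.0960, 1/198=0.0051
Σ p₁ᵢp₂ᵢ = 0.002519 + 0.074003 + 0.009142 + 0.015675 + 0.001654 + 0.001042 + 0.009926 + 0.000220 = 0.114181
Σp_1ᵢ² = 0.0086² + 0.2155² + 0.3017² + 0.1552² + 0.1638² + 0.0086² + 0.1034² + 0.0431² = 0.000074 + 0.046440 + 0.091023 + 0.024087 + 0.026830 + 0.000074 + 0.010692 + 0.001858 = 0.201078
Σp_2ᵢ² = 0.2929² + 0.3434² + 0.0303² + 0.1010² + 0.0101² + 0.1212² + 0.0960² + 0.0051² = 0.085790 + 0.117924 + 0.000918 + 0.010201 + 0.000102 + 0.014689 + 0.009216 + 0.000026 = 0.238866
O = 0.114181 / √(0.201078 × 0.238866) = 0.114181 / 0.2191591 = 0.5210
O = 0.5210 > 0.3 → Yes.

Yes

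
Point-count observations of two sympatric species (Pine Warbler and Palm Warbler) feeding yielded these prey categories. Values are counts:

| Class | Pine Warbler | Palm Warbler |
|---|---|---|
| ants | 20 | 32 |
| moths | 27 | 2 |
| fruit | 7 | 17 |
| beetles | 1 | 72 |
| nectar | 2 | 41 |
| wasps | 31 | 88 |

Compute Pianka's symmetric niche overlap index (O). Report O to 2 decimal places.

Proportions for Pine Warbler (n=88): 20/88=0.2273, 27/88=0.3068, 7/88=0.0795, 1/88=0.0114, 2/88=0.0227, 31/88=0.3523
Proportions for Palm Warbler (n=252): 32/252=0.1270, 2/252=0.0079, 17/252=0.0675, 72/252=0.2857, 41/252=0.1627, 88/252=0.3492
Σ p₁ᵢp₂ᵢ = 0.028867 + 0.002424 + 0.005366 + 0.003257 + 0.003693 + 0.123023 = 0.166630
Σp_1ᵢ² = 0.2273² + 0.3068² + 0.0795² + 0.0114² + 0.0227² + 0.3523² = 0.051665 + 0.094126 + 0.006320 + 0.000130 + 0.000515 + 0.124115 = 0.276871
Σp_2ᵢ² = 0.1270² + 0.0079² + 0.0675² + 0.2857² + 0.1627² + 0.3492² = 0.016129 + 0.000062 + 0.004556 + 0.081624 + 0.026471 + 0.121941 = 0.250783
O = 0.166630 / √(0.276871 × 0.250783) = 0.166630 / 0.2635043 = 0.6324

0.63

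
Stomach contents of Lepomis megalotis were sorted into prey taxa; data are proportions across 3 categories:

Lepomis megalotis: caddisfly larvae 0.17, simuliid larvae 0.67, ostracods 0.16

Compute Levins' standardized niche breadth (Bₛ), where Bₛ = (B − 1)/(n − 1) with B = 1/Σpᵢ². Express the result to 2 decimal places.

0.49

Σpᵢ² = 0.17² + 0.67² + 0.16² = 0.0289 + 0.4489 + 0.0256 = 0.5034
B = 1 / 0.5034 = 1.9865
Bₛ = (B − 1)/(n − 1) = (1.9865 − 1)/(3 − 1) = 0.9865/2 = 0.4933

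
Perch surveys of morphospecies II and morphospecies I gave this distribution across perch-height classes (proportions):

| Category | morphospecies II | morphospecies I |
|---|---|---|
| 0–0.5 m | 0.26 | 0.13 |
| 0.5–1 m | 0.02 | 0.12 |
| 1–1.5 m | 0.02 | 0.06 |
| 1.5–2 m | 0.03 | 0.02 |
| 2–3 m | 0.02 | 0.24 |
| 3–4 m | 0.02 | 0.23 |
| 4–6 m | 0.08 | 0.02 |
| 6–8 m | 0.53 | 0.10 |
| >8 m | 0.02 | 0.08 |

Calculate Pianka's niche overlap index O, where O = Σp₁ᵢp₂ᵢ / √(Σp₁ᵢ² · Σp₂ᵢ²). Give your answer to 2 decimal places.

Σ p₁ᵢp₂ᵢ = 0.0338 + 0.0024 + 0.0012 + 0.0006 + 0.0048 + 0.0046 + 0.0016 + 0.0530 + 0.0016 = 0.1036
Σp_1ᵢ² = 0.26² + 0.02² + 0.02² + 0.03² + 0.02² + 0.02² + 0.08² + 0.53² + 0.02² = 0.0676 + 0.0004 + 0.0004 + 0.0009 + 0.0004 + 0.0004 + 0.0064 + 0.2809 + 0.0004 = 0.3578
Σp_2ᵢ² = 0.13² + 0.12² + 0.06² + 0.02² + 0.24² + 0.23² + 0.02² + 0.10² + 0.08² = 0.0169 + 0.0144 + 0.0036 + 0.0004 + 0.0576 + 0.0529 + 0.0004 + 0.0100 + 0.0064 = 0.1626
O = 0.1036 / √(0.3578 × 0.1626) = 0.1036 / 0.24120 = 0.4295

0.43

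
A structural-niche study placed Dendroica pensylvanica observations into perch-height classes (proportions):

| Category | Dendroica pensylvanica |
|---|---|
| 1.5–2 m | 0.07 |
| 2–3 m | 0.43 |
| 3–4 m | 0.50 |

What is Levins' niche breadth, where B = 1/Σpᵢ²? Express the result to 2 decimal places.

Σpᵢ² = 0.07² + 0.43² + 0.50² = 0.0049 + 0.1849 + 0.2500 = 0.4398
B = 1 / 0.4398 = 2.2738

2.27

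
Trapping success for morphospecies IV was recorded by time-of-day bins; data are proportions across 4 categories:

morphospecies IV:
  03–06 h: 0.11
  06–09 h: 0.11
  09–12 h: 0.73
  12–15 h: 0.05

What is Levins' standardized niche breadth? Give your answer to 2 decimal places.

Σpᵢ² = 0.11² + 0.11² + 0.73² + 0.05² = 0.0121 + 0.0121 + 0.5329 + 0.0025 = 0.5596
B = 1 / 0.5596 = 1.7870
Bₛ = (B − 1)/(n − 1) = (1.7870 − 1)/(4 − 1) = 0.7870/3 = 0.2623

0.26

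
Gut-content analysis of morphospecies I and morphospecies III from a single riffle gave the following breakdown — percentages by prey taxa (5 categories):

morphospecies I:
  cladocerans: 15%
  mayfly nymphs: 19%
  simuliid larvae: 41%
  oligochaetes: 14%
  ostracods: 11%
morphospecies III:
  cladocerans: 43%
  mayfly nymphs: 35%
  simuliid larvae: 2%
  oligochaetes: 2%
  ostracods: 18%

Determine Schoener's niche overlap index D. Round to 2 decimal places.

0.49

Convert percentages to proportions (divide by 100).
Σ|p₁ᵢ − p₂ᵢ| = 0.28 + 0.16 + 0.39 + 0.12 + 0.07 = 1.02
D = 1 − ½ × 1.02 = 1 − 0.510 = 0.4900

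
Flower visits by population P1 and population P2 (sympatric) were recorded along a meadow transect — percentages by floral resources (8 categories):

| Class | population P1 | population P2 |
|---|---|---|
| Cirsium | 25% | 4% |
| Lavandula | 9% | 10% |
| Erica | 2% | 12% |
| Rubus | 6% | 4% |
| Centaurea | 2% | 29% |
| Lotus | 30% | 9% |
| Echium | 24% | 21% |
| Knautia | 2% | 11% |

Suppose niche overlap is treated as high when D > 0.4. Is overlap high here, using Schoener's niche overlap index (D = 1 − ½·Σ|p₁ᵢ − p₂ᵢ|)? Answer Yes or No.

Convert percentages to proportions (divide by 100).
Σ|p₁ᵢ − p₂ᵢ| = 0.21 + 0.01 + 0.10 + 0.02 + 0.27 + 0.21 + 0.03 + 0.09 = 0.94
D = 1 − ½ × 0.94 = 1 − 0.470 = 0.5300
D = 0.5300 > 0.4 → Yes.

Yes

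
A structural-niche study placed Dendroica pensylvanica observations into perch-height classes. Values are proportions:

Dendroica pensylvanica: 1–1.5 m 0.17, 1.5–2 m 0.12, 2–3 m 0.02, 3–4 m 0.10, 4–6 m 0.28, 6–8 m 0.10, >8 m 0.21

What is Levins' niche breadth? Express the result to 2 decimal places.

5.37

Σpᵢ² = 0.17² + 0.12² + 0.02² + 0.10² + 0.28² + 0.10² + 0.21² = 0.0289 + 0.0144 + 0.0004 + 0.0100 + 0.0784 + 0.0100 + 0.0441 = 0.1862
B = 1 / 0.1862 = 5.3706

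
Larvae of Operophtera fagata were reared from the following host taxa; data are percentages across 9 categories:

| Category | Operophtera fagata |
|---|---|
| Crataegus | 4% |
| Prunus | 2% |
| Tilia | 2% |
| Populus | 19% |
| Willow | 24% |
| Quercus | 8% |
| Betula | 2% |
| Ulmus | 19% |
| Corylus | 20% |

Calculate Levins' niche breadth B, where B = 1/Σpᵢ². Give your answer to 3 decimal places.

5.587

Convert percentages to proportions (divide by 100).
Σpᵢ² = 0.04² + 0.02² + 0.02² + 0.19² + 0.24² + 0.08² + 0.02² + 0.19² + 0.20² = 0.0016 + 0.0004 + 0.0004 + 0.0361 + 0.0576 + 0.0064 + 0.0004 + 0.0361 + 0.0400 = 0.1790
B = 1 / 0.1790 = 5.58659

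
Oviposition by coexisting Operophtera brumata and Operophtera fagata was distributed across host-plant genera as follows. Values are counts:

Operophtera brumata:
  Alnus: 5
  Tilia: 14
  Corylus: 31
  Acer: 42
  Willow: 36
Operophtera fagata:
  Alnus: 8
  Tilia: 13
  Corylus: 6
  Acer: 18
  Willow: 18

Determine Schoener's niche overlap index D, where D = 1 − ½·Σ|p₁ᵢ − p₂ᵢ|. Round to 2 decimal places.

Proportions for Operophtera brumata (n=128): 5/128=0.0391, 14/128=0.1094, 31/128=0.2422, 42/128=0.3281, 36/128=0.2813
Proportions for Operophtera fagata (n=63): 8/63=0.1270, 13/63=0.2063, 6/63=0.0952, 18/63=0.2857, 18/63=0.2857
Σ|p₁ᵢ − p₂ᵢ| = 0.0879 + 0.0969 + 0.1470 + 0.0424 + 0.0044 = 0.3786
D = 1 − ½ × 0.3786 = 1 − 0.18930 = 0.81070

0.81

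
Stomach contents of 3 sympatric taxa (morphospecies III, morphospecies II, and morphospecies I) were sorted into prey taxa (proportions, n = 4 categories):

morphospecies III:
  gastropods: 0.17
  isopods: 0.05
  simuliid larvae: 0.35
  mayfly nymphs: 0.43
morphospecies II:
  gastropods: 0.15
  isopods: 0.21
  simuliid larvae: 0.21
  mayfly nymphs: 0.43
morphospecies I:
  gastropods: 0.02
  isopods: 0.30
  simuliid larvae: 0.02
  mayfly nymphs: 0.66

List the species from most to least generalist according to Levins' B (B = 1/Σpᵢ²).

Σp_IIIᵢ² = 0.17² + 0.05² + 0.35² + 0.43² = 0.0289 + 0.0025 + 0.1225 + 0.1849 = 0.3388
B_III = 1 / 0.3388 = 2.9516
Σp_IIᵢ² = 0.15² + 0.21² + 0.21² + 0.43² = 0.0225 + 0.0441 + 0.0441 + 0.1849 = 0.2956
B_II = 1 / 0.2956 = 3.3829
Σp_Iᵢ² = 0.02² + 0.30² + 0.02² + 0.66² = 0.0004 + 0.0900 + 0.0004 + 0.4356 = 0.5264
B_I = 1 / 0.5264 = 1.8997
Ranking by B (broadest → narrowest): morphospecies II (3.38) > morphospecies III (2.95) > morphospecies I (1.90)

morphospecies II > morphospecies III > morphospecies I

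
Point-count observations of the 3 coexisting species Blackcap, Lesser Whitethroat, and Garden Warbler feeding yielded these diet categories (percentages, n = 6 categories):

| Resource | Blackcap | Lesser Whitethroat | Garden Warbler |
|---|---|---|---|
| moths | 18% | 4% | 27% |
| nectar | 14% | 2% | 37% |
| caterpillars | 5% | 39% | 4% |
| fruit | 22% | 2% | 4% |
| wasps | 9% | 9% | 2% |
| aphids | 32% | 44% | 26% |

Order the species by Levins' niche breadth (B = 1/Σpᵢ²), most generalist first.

Blackcap > Garden Warbler > Lesser Whitethroat

Convert percentages to proportions (divide by 100).
Σp_Blacᵢ² = 0.18² + 0.14² + 0.05² + 0.22² + 0.09² + 0.32² = 0.0324 + 0.0196 + 0.0025 + 0.0484 + 0.0081 + 0.1024 = 0.2134
B_Blac = 1 / 0.2134 = 4.6860
Σp_Whitᵢ² = 0.04² + 0.02² + 0.39² + 0.02² + 0.09² + 0.44² = 0.0016 + 0.0004 + 0.1521 + 0.0004 + 0.0081 + 0.1936 = 0.3562
B_Whit = 1 / 0.3562 = 2.8074
Σp_Warbᵢ² = 0.27² + 0.37² + 0.04² + 0.04² + 0.02² + 0.26² = 0.0729 + 0.1369 + 0.0016 + 0.0016 + 0.0004 + 0.0676 = 0.2810
B_Warb = 1 / 0.2810 = 3.5587
Ranking by B (broadest → narrowest): Blackcap (4.69) > Garden Warbler (3.56) > Lesser Whitethroat (2.81)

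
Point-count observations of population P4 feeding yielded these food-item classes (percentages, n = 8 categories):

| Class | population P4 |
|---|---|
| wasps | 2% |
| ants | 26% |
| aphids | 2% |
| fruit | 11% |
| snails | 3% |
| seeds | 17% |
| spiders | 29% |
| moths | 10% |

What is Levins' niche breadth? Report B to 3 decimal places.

4.892

Convert percentages to proportions (divide by 100).
Σpᵢ² = 0.02² + 0.26² + 0.02² + 0.11² + 0.03² + 0.17² + 0.29² + 0.10² = 0.0004 + 0.0676 + 0.0004 + 0.0121 + 0.0009 + 0.0289 + 0.0841 + 0.0100 = 0.2044
B = 1 / 0.2044 = 4.89237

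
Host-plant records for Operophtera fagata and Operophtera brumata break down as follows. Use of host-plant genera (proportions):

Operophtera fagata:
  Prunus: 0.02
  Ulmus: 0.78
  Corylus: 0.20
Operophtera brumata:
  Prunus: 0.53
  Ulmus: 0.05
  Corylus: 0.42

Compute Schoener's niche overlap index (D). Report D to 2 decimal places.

Σ|p₁ᵢ − p₂ᵢ| = 0.51 + 0.73 + 0.22 = 1.46
D = 1 − ½ × 1.46 = 1 − 0.730 = 0.2700

0.27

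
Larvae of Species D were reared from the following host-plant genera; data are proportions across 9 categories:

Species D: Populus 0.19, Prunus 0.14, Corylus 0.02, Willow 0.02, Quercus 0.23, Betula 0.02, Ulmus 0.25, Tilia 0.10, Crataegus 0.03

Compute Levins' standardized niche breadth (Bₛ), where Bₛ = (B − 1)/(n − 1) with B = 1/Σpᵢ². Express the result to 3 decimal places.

0.557

Σpᵢ² = 0.19² + 0.14² + 0.02² + 0.02² + 0.23² + 0.02² + 0.25² + 0.10² + 0.03² = 0.0361 + 0.0196 + 0.0004 + 0.0004 + 0.0529 + 0.0004 + 0.0625 + 0.0100 + 0.0009 = 0.1832
B = 1 / 0.1832 = 5.45852
Bₛ = (B − 1)/(n − 1) = (5.45852 − 1)/(9 − 1) = 4.45852/8 = 0.55732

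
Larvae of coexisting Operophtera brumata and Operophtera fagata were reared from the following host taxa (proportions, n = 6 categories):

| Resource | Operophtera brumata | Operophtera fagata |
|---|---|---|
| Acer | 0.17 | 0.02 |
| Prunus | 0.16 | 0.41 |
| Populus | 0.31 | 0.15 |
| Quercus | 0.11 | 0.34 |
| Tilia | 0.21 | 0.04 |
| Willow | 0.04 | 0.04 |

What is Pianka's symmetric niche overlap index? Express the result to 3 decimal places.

0.641

Σ p₁ᵢp₂ᵢ = 0.0034 + 0.0656 + 0.0465 + 0.0374 + 0.0084 + 0.0016 = 0.1629
Σp_1ᵢ² = 0.17² + 0.16² + 0.31² + 0.11² + 0.21² + 0.04² = 0.0289 + 0.0256 + 0.0961 + 0.0121 + 0.0441 + 0.0016 = 0.2084
Σp_2ᵢ² = 0.02² + 0.41² + 0.15² + 0.34² + 0.04² + 0.04² = 0.0004 + 0.1681 + 0.0225 + 0.1156 + 0.0016 + 0.0016 = 0.3098
O = 0.1629 / √(0.2084 × 0.3098) = 0.1629 / 0.254091 = 0.64111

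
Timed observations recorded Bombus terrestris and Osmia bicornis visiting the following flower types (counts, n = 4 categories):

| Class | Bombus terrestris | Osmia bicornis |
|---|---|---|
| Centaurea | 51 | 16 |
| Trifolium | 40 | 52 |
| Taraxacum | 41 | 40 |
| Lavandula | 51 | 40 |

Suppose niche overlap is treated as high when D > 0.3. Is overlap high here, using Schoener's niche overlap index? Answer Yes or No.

Proportions for Bombus terrestris (n=183): 51/183=0.2787, 40/183=0.2186, 41/183=0.2240, 51/183=0.2787
Proportions for Osmia bicornis (n=148): 16/148=0.1081, 52/148=0.3514, 40/148=0.2703, 40/148=0.2703
Σ|p₁ᵢ − p₂ᵢ| = 0.1706 + 0.1328 + 0.0463 + 0.0084 = 0.3581
D = 1 − ½ × 0.3581 = 1 − 0.17905 = 0.82095
D = 0.82095 > 0.3 → Yes.

Yes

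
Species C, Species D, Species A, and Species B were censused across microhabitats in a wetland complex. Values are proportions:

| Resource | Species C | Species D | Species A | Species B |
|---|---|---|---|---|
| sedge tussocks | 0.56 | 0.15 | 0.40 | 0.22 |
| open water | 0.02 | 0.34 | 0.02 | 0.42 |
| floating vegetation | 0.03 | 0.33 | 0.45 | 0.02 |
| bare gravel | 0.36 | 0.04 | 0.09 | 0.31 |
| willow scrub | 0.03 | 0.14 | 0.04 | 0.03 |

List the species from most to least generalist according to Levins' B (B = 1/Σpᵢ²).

Species D > Species B > Species A > Species C

Σp_Cᵢ² = 0.56² + 0.02² + 0.03² + 0.36² + 0.03² = 0.3136 + 0.0004 + 0.0009 + 0.1296 + 0.0009 = 0.4454
B_C = 1 / 0.4454 = 2.2452
Σp_Dᵢ² = 0.15² + 0.34² + 0.33² + 0.04² + 0.14² = 0.0225 + 0.1156 + 0.1089 + 0.0016 + 0.0196 = 0.2682
B_D = 1 / 0.2682 = 3.7286
Σp_Aᵢ² = 0.40² + 0.02² + 0.45² + 0.09² + 0.04² = 0.1600 + 0.0004 + 0.2025 + 0.0081 + 0.0016 = 0.3726
B_A = 1 / 0.3726 = 2.6838
Σp_Bᵢ² = 0.22² + 0.42² + 0.02² + 0.31² + 0.03² = 0.0484 + 0.1764 + 0.0004 + 0.0961 + 0.0009 = 0.3222
B_B = 1 / 0.3222 = 3.1037
Ranking by B (broadest → narrowest): Species D (3.73) > Species B (3.10) > Species A (2.68) > Species C (2.25)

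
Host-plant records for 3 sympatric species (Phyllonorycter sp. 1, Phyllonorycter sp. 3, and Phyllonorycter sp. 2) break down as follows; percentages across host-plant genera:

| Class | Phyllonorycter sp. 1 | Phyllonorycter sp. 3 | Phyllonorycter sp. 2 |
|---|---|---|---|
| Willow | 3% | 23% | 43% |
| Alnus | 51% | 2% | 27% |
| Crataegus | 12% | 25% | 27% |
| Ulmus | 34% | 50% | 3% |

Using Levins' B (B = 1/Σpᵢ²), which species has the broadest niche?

Phyllonorycter sp. 2

Convert percentages to proportions (divide by 100).
Σp_1ᵢ² = 0.03² + 0.51² + 0.12² + 0.34² = 0.0009 + 0.2601 + 0.0144 + 0.1156 = 0.3910
B_1 = 1 / 0.3910 = 2.5575
Σp_3ᵢ² = 0.23² + 0.02² + 0.25² + 0.50² = 0.0529 + 0.0004 + 0.0625 + 0.2500 = 0.3658
B_3 = 1 / 0.3658 = 2.7337
Σp_2ᵢ² = 0.43² + 0.27² + 0.27² + 0.03² = 0.1849 + 0.0729 + 0.0729 + 0.0009 = 0.3316
B_2 = 1 / 0.3316 = 3.0157
Highest B → broadest niche (most generalist): Phyllonorycter sp. 2 (B = 3.02).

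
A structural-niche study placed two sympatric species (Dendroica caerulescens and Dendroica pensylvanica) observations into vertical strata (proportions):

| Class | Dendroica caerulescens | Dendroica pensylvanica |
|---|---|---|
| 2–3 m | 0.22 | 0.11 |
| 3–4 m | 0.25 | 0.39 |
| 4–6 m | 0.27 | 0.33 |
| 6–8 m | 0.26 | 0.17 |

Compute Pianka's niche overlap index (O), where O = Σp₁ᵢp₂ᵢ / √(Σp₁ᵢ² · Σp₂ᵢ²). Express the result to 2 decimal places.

Σ p₁ᵢp₂ᵢ = 0.0242 + 0.0975 + 0.0891 + 0.0442 = 0.2550
Σp_1ᵢ² = 0.22² + 0.25² + 0.27² + 0.26² = 0.0484 + 0.0625 + 0.0729 + 0.0676 = 0.2514
Σp_2ᵢ² = 0.11² + 0.39² + 0.33² + 0.17² = 0.0121 + 0.1521 + 0.1089 + 0.0289 = 0.3020
O = 0.2550 / √(0.2514 × 0.3020) = 0.2550 / 0.27554 = 0.9255

0.93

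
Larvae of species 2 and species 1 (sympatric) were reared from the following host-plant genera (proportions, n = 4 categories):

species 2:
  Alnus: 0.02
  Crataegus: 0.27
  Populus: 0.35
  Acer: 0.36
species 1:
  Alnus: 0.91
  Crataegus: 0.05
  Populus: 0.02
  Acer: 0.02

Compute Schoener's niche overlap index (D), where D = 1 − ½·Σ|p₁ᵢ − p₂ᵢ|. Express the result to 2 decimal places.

0.11

Σ|p₁ᵢ − p₂ᵢ| = 0.89 + 0.22 + 0.33 + 0.34 = 1.78
D = 1 − ½ × 1.78 = 1 − 0.890 = 0.1100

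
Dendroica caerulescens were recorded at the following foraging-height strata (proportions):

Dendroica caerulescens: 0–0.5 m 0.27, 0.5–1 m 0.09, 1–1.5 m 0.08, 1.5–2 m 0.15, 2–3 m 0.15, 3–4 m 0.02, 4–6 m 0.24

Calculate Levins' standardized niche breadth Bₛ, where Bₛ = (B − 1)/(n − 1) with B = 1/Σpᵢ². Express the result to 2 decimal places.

0.71

Σpᵢ² = 0.27² + 0.09² + 0.08² + 0.15² + 0.15² + 0.02² + 0.24² = 0.0729 + 0.0081 + 0.0064 + 0.0225 + 0.0225 + 0.0004 + 0.0576 = 0.1904
B = 1 / 0.1904 = 5.2521
Bₛ = (B − 1)/(n − 1) = (5.2521 − 1)/(7 − 1) = 4.2521/6 = 0.7087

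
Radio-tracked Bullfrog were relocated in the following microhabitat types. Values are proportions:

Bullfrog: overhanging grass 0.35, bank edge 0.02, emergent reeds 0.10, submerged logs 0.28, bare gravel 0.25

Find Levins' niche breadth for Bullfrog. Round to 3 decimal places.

3.652

Σpᵢ² = 0.35² + 0.02² + 0.10² + 0.28² + 0.25² = 0.1225 + 0.0004 + 0.0100 + 0.0784 + 0.0625 = 0.2738
B = 1 / 0.2738 = 3.65230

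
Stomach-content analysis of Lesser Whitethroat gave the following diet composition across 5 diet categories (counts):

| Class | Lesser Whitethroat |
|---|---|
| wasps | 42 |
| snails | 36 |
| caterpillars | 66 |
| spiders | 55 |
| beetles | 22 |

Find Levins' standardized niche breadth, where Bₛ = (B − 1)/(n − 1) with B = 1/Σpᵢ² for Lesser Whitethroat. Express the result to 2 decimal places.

0.87

Proportions for Lesser Whitethroat (n=221): 42/221=0.1900, 36/221=0.1629, 66/221=0.2986, 55/221=0.2489, 22/221=0.0995
Σpᵢ² = 0.1900² + 0.1629² + 0.2986² + 0.2489² + 0.0995² = 0.036100 + 0.026536 + 0.089162 + 0.061951 + 0.009900 = 0.223649
B = 1 / 0.223649 = 4.4713
Bₛ = (B − 1)/(n − 1) = (4.4713 − 1)/(5 − 1) = 3.4713/4 = 0.8678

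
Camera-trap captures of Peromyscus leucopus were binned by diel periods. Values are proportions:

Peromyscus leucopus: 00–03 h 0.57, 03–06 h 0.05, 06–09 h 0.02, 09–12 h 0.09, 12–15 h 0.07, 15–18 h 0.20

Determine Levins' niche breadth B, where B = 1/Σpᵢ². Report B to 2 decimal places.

Σpᵢ² = 0.57² + 0.05² + 0.02² + 0.09² + 0.07² + 0.20² = 0.3249 + 0.0025 + 0.0004 + 0.0081 + 0.0049 + 0.0400 = 0.3808
B = 1 / 0.3808 = 2.6261

2.63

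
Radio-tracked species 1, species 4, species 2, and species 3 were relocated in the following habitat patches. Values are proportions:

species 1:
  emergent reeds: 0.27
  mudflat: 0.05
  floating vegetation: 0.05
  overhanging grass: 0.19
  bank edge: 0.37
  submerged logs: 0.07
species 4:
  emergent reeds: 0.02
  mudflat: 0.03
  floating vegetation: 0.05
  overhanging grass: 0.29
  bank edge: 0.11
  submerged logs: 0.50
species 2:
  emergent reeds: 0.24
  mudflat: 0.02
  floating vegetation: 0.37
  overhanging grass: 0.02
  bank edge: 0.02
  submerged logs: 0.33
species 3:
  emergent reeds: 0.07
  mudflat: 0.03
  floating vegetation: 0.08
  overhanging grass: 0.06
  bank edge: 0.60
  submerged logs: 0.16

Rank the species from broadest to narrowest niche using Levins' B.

species 1 > species 2 > species 4 > species 3

Σp_1ᵢ² = 0.27² + 0.05² + 0.05² + 0.19² + 0.37² + 0.07² = 0.0729 + 0.0025 + 0.0025 + 0.0361 + 0.1369 + 0.0049 = 0.2558
B_1 = 1 / 0.2558 = 3.9093
Σp_4ᵢ² = 0.02² + 0.03² + 0.05² + 0.29² + 0.11² + 0.50² = 0.0004 + 0.0009 + 0.0025 + 0.0841 + 0.0121 + 0.2500 = 0.3500
B_4 = 1 / 0.3500 = 2.8571
Σp_2ᵢ² = 0.24² + 0.02² + 0.37² + 0.02² + 0.02² + 0.33² = 0.0576 + 0.0004 + 0.1369 + 0.0004 + 0.0004 + 0.1089 = 0.3046
B_2 = 1 / 0.3046 = 3.2830
Σp_3ᵢ² = 0.07² + 0.03² + 0.08² + 0.06² + 0.60² + 0.16² = 0.0049 + 0.0009 + 0.0064 + 0.0036 + 0.3600 + 0.0256 = 0.4014
B_3 = 1 / 0.4014 = 2.4913
Ranking by B (broadest → narrowest): species 1 (3.91) > species 2 (3.28) > species 4 (2.86) > species 3 (2.49)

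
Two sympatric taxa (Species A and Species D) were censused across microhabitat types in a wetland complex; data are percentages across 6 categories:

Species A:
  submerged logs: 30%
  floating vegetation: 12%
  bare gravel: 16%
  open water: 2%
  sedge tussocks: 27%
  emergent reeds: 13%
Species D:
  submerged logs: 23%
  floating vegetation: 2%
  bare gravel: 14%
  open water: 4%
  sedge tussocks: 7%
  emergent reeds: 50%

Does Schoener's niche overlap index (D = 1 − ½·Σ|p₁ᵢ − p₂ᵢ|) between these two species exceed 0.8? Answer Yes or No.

No

Convert percentages to proportions (divide by 100).
Σ|p₁ᵢ − p₂ᵢ| = 0.07 + 0.10 + 0.02 + 0.02 + 0.20 + 0.37 = 0.78
D = 1 − ½ × 0.78 = 1 − 0.390 = 0.6100
D = 0.6100 < 0.8 → No.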